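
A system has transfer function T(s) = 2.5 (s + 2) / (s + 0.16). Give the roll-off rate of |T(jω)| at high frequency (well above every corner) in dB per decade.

With 1 zero and 1 pole, the high-frequency asymptotic slope is 20 × (1 − 1) = 0 dB/decade.

0 dB/decade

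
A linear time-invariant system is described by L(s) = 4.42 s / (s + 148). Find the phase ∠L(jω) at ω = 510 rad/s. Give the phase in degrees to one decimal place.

16.2°

∠(j510) = 90.00°
∠(j510 + 148) = arctan(510/148) = 73.82°
∠L(j510) = 90.00° − 73.82° = 16.18°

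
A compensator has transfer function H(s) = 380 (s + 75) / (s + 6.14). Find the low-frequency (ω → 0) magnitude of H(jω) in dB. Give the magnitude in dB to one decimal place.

H(0) = 380 × 75 / 6.14 = 4641.7
20 log₁₀(4641.7) = 73.33 dB

73.3 dB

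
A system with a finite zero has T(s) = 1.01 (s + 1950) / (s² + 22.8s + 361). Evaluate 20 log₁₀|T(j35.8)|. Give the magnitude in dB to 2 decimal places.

4.09 dB

|j35.8 + 1950| = √(35.8² + 1950²) = 1950
|(j35.8)² + 22.8(j35.8) + 361| = |-920.64 + j816.24| = 1230
|T(j35.8)| = 1.01 × 1950 / 1230 = 1.601
20 log₁₀(1.601) = 4.088 dB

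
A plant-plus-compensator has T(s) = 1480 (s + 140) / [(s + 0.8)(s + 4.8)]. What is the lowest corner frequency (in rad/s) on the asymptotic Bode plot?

0.8 rad/s

Break frequencies occur at each pole and zero magnitude: 0.8 rad/s, 4.8 rad/s, 140 rad/s.
The lowest is 0.8 rad/s.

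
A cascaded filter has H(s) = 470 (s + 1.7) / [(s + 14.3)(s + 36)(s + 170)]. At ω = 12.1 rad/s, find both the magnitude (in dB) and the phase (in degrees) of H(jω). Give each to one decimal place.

|H| = -26.5 dB, ∠H = 19.1°

|j12.1 + 1.7| = √(12.1² + 1.7²) = 12.22
|j12.1 + 14.3| = √(12.1² + 14.3²) = 18.73
|j12.1 + 36| = √(12.1² + 36²) = 37.98
|j12.1 + 170| = √(12.1² + 170²) = 170.4
|H(j12.1)| = 470 × 12.22 / (18.73 × 37.98 × 170.4) = 0.047364
20 log₁₀(0.047364) = -26.49 dB
∠(j12.1 + 1.7) = arctan(12.1/1.7) = 82.00°
∠(j12.1 + 14.3) = arctan(12.1/14.3) = 40.24°
∠(j12.1 + 36) = arctan(12.1/36) = 18.58°
∠(j12.1 + 170) = arctan(12.1/170) = 4.07°
∠H(j12.1) = 82.00° − (40.24° + 18.58° + 4.07°) = 19.12°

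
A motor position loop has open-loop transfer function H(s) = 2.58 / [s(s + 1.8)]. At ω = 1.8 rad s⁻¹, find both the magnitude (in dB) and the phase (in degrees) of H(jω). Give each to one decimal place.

|j1.8 + 1.8| = √(1.8² + 1.8²) = 2.546
|j1.8| = 1.8
|H(j1.8)| = 2.58 / (2.546 × 1.8) = 0.56307
20 log₁₀(0.56307) = -4.99 dB
∠(j1.8 + 1.8) = arctan(1.8/1.8) = 45.00°
∠(j1.8) = 90.00°
∠H(j1.8) = − (45.00° + 90.00°) = -135.00°

|H| = -5.0 dB, ∠H = -135.0 deg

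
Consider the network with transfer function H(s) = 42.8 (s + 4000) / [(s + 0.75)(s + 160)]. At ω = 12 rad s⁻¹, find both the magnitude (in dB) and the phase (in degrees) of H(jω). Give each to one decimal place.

|j12 + 4000| = √(12² + 4000²) = 4000
|j12 + 0.75| = √(12² + 0.75²) = 12.02
|j12 + 160| = √(12² + 160²) = 160.4
|H(j12)| = 42.8 × 4000 / (12.02 × 160.4) = 88.744
20 log₁₀(88.744) = 38.96 dB
∠(j12 + 4000) = arctan(12/4000) = 0.17°
∠(j12 + 0.75) = arctan(12/0.75) = 86.42°
∠(j12 + 160) = arctan(12/160) = 4.29°
∠H(j12) = 0.17° − (86.42° + 4.29°) = -90.54°

|H| = 39.0 dB, ∠H = -90.5°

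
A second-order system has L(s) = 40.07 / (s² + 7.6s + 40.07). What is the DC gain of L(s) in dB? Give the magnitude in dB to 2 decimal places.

L(0) = 40.07 / 40.07 = 1
20 log₁₀(1) = 0.000 dB

0.00 dB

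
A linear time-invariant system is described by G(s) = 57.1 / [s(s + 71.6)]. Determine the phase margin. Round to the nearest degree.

89°

Gain crossover: |G(jω)| = 1 at ω ≈ 0.797 rad/s.
∠G(j0.797) = −90° − arctan(0.797/71.6) ≈ -90.64°
PM = 180° + (-90.64°) = 89.36°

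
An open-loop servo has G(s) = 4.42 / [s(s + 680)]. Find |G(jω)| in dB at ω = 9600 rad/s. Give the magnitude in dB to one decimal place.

|j9600 + 680| = √(9600² + 680²) = 9624
|j9600| = 9600
|G(j9600)| = 4.42 / (9624 × 9600) = 4.784e-08
20 log₁₀(4.784e-08) = -146.40 dB

-146.4 dB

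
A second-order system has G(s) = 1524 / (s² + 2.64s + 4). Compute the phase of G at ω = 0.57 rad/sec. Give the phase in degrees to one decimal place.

-22.3°

∠[(j0.57)² + 2.64(j0.57) + 4] = ∠[3.6751 + j1.5048] = 22.27°
∠G(j0.57) = −22.27° = -22.27°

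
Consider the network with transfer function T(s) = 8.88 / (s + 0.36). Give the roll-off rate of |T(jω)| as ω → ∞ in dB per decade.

-20 dB/decade

With 0 zeros and 1 pole, the high-frequency asymptotic slope is 20 × (0 − 1) = -20 dB/decade.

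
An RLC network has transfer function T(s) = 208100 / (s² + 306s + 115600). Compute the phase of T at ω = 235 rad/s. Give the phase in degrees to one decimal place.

-50.0°

∠[(j235)² + 306(j235) + 115600] = ∠[60375 + j71910] = 49.98°
∠T(j235) = −49.98° = -49.98°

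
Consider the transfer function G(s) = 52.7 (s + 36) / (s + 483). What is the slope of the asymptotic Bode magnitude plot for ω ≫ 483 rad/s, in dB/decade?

With 1 zero and 1 pole, the high-frequency asymptotic slope is 20 × (1 − 1) = 0 dB/decade.

0 dB/decade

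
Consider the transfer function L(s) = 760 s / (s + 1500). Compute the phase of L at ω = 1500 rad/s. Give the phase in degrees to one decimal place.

45.0 deg

∠(j1500) = 90.00°
∠(j1500 + 1500) = arctan(1500/1500) = 45.00°
∠L(j1500) = 90.00° − 45.00° = 45.00°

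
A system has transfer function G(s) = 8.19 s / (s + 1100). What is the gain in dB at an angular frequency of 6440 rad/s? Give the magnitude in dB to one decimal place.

18.1 dB

|j6440| = 6440
|j6440 + 1100| = √(6440² + 1100²) = 6533
|G(j6440)| = 8.19 × 6440 / 6533 = 8.0731
20 log₁₀(8.0731) = 18.14 dB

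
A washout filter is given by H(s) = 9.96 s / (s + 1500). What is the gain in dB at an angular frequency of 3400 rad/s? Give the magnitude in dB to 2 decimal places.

19.19 dB

|j3400| = 3400
|j3400 + 1500| = √(3400² + 1500²) = 3716
|H(j3400)| = 9.96 × 3400 / 3716 = 9.1126
20 log₁₀(9.1126) = 19.193 dB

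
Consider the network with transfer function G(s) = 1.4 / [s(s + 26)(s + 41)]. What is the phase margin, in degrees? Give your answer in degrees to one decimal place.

90.0°

Gain crossover: |G(jω)| = 1 at ω ≈ 0.00131 rad/s.
∠G(j0.00131) = −90° − arctan(0.00131/26) − arctan(0.00131/41) ≈ -90.00°
PM = 180° + (-90.00°) = 90.00°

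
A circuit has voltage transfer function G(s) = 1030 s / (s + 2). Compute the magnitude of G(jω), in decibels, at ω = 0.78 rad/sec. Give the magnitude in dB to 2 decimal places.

|j0.78| = 0.78
|j0.78 + 2| = √(0.78² + 2²) = 2.147
|G(j0.78)| = 1030 × 0.78 / 2.147 = 374.25
20 log₁₀(374.25) = 51.463 dB

51.46 dB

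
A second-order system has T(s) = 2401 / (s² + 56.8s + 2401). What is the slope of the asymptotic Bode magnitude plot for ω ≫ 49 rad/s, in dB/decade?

With 0 zeros and 2 poles, the high-frequency asymptotic slope is 20 × (0 − 2) = -40 dB/decade.

-40 dB/decade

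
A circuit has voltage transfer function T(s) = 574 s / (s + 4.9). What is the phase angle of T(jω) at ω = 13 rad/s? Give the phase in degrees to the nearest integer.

21 deg

∠(j13) = 90.00°
∠(j13 + 4.9) = arctan(13/4.9) = 69.35°
∠T(j13) = 90.00° − 69.35° = 20.65°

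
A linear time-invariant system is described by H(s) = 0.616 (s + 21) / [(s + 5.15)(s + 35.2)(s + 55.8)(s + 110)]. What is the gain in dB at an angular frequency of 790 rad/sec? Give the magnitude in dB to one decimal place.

|j790 + 21| = √(790² + 21²) = 790.3
|j790 + 5.15| = √(790² + 5.15²) = 790
|j790 + 35.2| = √(790² + 35.2²) = 790.8
|j790 + 55.8| = √(790² + 55.8²) = 792
|j790 + 110| = √(790² + 110²) = 797.6
|H(j790)| = 0.616 × 790.3 / (790 × 790.8 × 792 × 797.6) = 1.2336e-09
20 log₁₀(1.2336e-09) = -178.18 dB

-178.2 dB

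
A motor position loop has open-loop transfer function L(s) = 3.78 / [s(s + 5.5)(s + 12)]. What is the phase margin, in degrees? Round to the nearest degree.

89°

Gain crossover: |L(jω)| = 1 at ω ≈ 0.0573 rad s⁻¹.
∠L(j0.0573) = −90° − arctan(0.0573/5.5) − arctan(0.0573/12) ≈ -90.87°
PM = 180° + (-90.87°) = 89.13°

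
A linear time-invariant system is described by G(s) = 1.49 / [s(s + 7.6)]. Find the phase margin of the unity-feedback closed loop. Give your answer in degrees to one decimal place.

Gain crossover: |G(jω)| = 1 at ω ≈ 0.196 rad/s.
∠G(j0.196) = −90° − arctan(0.196/7.6) ≈ -91.48°
PM = 180° + (-91.48°) = 88.52°

88.5 deg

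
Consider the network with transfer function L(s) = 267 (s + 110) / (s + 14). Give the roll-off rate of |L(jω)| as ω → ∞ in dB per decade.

0 dB/decade

With 1 zero and 1 pole, the high-frequency asymptotic slope is 20 × (1 − 1) = 0 dB/decade.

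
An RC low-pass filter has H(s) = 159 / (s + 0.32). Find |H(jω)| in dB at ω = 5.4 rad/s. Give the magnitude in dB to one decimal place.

29.4 dB

|j5.4 + 0.32| = √(5.4² + 0.32²) = 5.409
|H(j5.4)| = 159 / 5.409 = 29.393
20 log₁₀(29.393) = 29.36 dB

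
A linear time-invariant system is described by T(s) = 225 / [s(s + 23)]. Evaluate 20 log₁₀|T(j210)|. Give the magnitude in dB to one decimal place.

|j210 + 23| = √(210² + 23²) = 211.3
|j210| = 210
|T(j210)| = 225 / (211.3 × 210) = 0.0050717
20 log₁₀(0.0050717) = -45.90 dB

-45.9 dB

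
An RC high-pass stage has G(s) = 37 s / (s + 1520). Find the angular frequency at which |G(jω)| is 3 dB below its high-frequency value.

For a single-pole high-pass, the −3 dB point is at the pole: ω = 1520 rad/s.

1520 rad/s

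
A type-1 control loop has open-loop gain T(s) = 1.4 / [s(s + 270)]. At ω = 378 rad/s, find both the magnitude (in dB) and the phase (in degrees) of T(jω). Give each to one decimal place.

|j378 + 270| = √(378² + 270²) = 464.5
|j378| = 378
|T(j378)| = 1.4 / (464.5 × 378) = 7.9731e-06
20 log₁₀(7.9731e-06) = -101.97 dB
∠(j378 + 270) = arctan(378/270) = 54.46°
∠(j378) = 90.00°
∠T(j378) = − (54.46° + 90.00°) = -144.46°

|T| = -102.0 dB, ∠T = -144.5°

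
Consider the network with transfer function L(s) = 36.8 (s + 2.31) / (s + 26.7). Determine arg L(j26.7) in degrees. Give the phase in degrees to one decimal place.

40.1 deg

∠(j26.7 + 2.31) = arctan(26.7/2.31) = 85.06°
∠(j26.7 + 26.7) = arctan(26.7/26.7) = 45.00°
∠L(j26.7) = 85.06° − 45.00° = 40.06°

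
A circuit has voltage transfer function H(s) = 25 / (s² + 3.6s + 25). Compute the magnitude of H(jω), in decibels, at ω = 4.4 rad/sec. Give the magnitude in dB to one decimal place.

3.4 dB

|(j4.4)² + 3.6(j4.4) + 25| = |5.64 + j15.84| = 16.81
|H(j4.4)| = 25 / 16.81 = 1.4868
20 log₁₀(1.4868) = 3.45 dB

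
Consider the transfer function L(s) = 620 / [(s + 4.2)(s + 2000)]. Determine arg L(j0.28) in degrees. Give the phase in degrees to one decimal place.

∠(j0.28 + 4.2) = arctan(0.28/4.2) = 3.81°
∠(j0.28 + 2000) = arctan(0.28/2000) = 0.01°
∠L(j0.28) = − (3.81° + 0.01°) = -3.82°

-3.8 deg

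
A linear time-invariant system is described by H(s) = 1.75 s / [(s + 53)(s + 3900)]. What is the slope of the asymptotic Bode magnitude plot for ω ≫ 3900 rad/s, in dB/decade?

With 1 zero and 2 poles, the high-frequency asymptotic slope is 20 × (1 − 2) = -20 dB/decade.

-20 dB/decade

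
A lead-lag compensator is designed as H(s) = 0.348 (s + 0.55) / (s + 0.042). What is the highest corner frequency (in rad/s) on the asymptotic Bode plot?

Break frequencies occur at each pole and zero magnitude: 0.042 rad/s, 0.55 rad/s.
The highest is 0.55 rad/s.

0.55 rad/s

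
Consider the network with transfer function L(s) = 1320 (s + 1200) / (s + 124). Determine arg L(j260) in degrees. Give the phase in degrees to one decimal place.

∠(j260 + 1200) = arctan(260/1200) = 12.23°
∠(j260 + 124) = arctan(260/124) = 64.50°
∠L(j260) = 12.23° − 64.50° = -52.28°

-52.3°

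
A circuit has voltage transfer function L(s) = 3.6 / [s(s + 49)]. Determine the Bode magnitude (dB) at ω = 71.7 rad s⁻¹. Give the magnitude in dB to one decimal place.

|j71.7 + 49| = √(71.7² + 49²) = 86.84
|j71.7| = 71.7
|L(j71.7)| = 3.6 / (86.84 × 71.7) = 0.00057815
20 log₁₀(0.00057815) = -64.76 dB

-64.8 dB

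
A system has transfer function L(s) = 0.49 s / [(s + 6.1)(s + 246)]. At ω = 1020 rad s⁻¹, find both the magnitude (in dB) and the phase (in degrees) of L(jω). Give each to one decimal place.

|L| = -66.6 dB, ∠L = -76.1 deg

|j1020| = 1020
|j1020 + 6.1| = √(1020² + 6.1²) = 1020
|j1020 + 246| = √(1020² + 246²) = 1049
|L(j1020)| = 0.49 × 1020 / (1020 × 1049) = 0.00046699
20 log₁₀(0.00046699) = -66.61 dB
∠(j1020) = 90.00°
∠(j1020 + 6.1) = arctan(1020/6.1) = 89.66°
∠(j1020 + 246) = arctan(1020/246) = 76.44°
∠L(j1020) = 90.00° − (89.66° + 76.44°) = -76.10°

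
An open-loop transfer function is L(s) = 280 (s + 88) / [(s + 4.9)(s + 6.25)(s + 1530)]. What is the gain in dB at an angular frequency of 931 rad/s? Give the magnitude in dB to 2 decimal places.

-75.46 dB

|j931 + 88| = √(931² + 88²) = 935.1
|j931 + 4.9| = √(931² + 4.9²) = 931
|j931 + 6.25| = √(931² + 6.25²) = 931
|j931 + 1530| = √(931² + 1530²) = 1791
|L(j931)| = 280 × 935.1 / (931 × 931 × 1791) = 0.00016867
20 log₁₀(0.00016867) = -75.459 dB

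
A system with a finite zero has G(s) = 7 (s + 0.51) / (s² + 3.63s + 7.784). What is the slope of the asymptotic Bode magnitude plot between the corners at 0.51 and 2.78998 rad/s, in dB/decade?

20 dB/decade

In this band the factors already past their corner are: zero at 0.51; net slope = 20 dB/decade.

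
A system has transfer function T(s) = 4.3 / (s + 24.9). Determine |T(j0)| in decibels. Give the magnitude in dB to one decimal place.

-15.3 dB

T(0) = 4.3 / 24.9 = 0.17269
20 log₁₀(0.17269) = -15.25 dB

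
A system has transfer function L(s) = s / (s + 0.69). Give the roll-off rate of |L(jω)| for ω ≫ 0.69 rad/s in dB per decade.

With 1 zero and 1 pole, the high-frequency asymptotic slope is 20 × (1 − 1) = 0 dB/decade.

0 dB/decade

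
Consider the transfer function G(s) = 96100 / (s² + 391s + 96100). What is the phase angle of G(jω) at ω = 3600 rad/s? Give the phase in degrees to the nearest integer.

-174°

∠[(j3600)² + 391(j3600) + 96100] = ∠[-1.2864e+07 + j1.4076e+06] = 173.76°
∠G(j3600) = −173.76° = -173.76°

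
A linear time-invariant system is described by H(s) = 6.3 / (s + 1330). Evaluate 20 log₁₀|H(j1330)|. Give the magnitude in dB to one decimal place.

-49.5 dB

|j1330 + 1330| = √(1330² + 1330²) = 1881
|H(j1330)| = 6.3 / 1881 = 0.0033495
20 log₁₀(0.0033495) = -49.50 dB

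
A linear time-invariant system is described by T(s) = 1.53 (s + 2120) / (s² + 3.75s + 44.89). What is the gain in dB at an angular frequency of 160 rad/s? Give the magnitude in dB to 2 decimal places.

|j160 + 2120| = √(160² + 2120²) = 2126
|(j160)² + 3.75(j160) + 44.89| = |-25555 + j600| = 2.556e+04
|T(j160)| = 1.53 × 2126 / 2.556e+04 = 0.12725
20 log₁₀(0.12725) = -17.907 dB

-17.91 dB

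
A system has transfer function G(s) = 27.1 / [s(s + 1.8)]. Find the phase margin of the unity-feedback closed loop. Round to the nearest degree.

20°

Gain crossover: |G(jω)| = 1 at ω ≈ 5.05 rad/sec.
∠G(j5.05) = −90° − arctan(5.05/1.8) ≈ -160.39°
PM = 180° + (-160.39°) = 19.61°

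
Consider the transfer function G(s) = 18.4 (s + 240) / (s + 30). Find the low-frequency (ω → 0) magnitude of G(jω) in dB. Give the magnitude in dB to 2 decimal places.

G(0) = 18.4 × 240 / 30 = 147.2
20 log₁₀(147.2) = 43.358 dB

43.36 dB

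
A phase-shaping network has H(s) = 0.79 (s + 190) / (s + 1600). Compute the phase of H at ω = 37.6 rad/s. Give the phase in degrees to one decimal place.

9.8 deg

∠(j37.6 + 190) = arctan(37.6/190) = 11.19°
∠(j37.6 + 1600) = arctan(37.6/1600) = 1.35°
∠H(j37.6) = 11.19° − 1.35° = 9.85°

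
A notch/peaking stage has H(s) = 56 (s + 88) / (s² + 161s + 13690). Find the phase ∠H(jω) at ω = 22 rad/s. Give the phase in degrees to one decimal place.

-1.0°

∠(j22 + 88) = arctan(22/88) = 14.04°
∠[(j22)² + 161(j22) + 13690] = ∠[13206 + j3542] = 15.01°
∠H(j22) = 14.04° − 15.01° = -0.98°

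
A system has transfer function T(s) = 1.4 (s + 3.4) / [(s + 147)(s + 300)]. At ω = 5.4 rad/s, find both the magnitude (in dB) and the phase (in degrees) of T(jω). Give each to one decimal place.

|T| = -73.9 dB, ∠T = 54.7°

|j5.4 + 3.4| = √(5.4² + 3.4²) = 6.381
|j5.4 + 147| = √(5.4² + 147²) = 147.1
|j5.4 + 300| = √(5.4² + 300²) = 300
|T(j5.4)| = 1.4 × 6.381 / (147.1 × 300) = 0.00020241
20 log₁₀(0.00020241) = -73.88 dB
∠(j5.4 + 3.4) = arctan(5.4/3.4) = 57.80°
∠(j5.4 + 147) = arctan(5.4/147) = 2.10°
∠(j5.4 + 300) = arctan(5.4/300) = 1.03°
∠T(j5.4) = 57.80° − (2.10° + 1.03°) = 54.67°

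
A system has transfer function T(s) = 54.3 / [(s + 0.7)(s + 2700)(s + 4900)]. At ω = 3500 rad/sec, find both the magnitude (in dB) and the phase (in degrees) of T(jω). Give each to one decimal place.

|T| = -184.7 dB, ∠T = -177.9°

|j3500 + 0.7| = √(3500² + 0.7²) = 3500
|j3500 + 2700| = √(3500² + 2700²) = 4420
|j3500 + 4900| = √(3500² + 4900²) = 6022
|T(j3500)| = 54.3 / (3500 × 4420 × 6022) = 5.8285e-10
20 log₁₀(5.8285e-10) = -184.69 dB
∠(j3500 + 0.7) = arctan(3500/0.7) = 89.99°
∠(j3500 + 2700) = arctan(3500/2700) = 52.35°
∠(j3500 + 4900) = arctan(3500/4900) = 35.54°
∠T(j3500) = − (89.99° + 52.35° + 35.54°) = -177.88°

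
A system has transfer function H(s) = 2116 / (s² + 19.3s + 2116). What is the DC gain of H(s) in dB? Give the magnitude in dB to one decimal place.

H(0) = 2116 / 2116 = 1
20 log₁₀(1) = 0.00 dB

0.0 dB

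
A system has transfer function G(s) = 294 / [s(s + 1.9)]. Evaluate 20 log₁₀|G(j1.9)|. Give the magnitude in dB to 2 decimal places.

35.21 dB

|j1.9 + 1.9| = √(1.9² + 1.9²) = 2.687
|j1.9| = 1.9
|G(j1.9)| = 294 / (2.687 × 1.9) = 57.587
20 log₁₀(57.587) = 35.207 dB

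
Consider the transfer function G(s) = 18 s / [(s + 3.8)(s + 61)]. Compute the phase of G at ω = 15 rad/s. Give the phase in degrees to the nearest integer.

0°

∠(j15) = 90.00°
∠(j15 + 3.8) = arctan(15/3.8) = 75.78°
∠(j15 + 61) = arctan(15/61) = 13.82°
∠G(j15) = 90.00° − (75.78° + 13.82°) = 0.40°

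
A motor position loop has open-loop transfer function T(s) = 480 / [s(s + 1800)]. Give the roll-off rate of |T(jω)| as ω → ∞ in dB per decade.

With 0 zeros and 2 poles, the high-frequency asymptotic slope is 20 × (0 − 2) = -40 dB/decade.

-40 dB/decade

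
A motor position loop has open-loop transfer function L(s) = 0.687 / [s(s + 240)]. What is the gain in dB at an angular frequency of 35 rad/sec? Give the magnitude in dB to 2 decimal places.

|j35 + 240| = √(35² + 240²) = 242.5
|j35| = 35
|L(j35)| = 0.687 / (242.5 × 35) = 8.093e-05
20 log₁₀(8.093e-05) = -81.838 dB

-81.84 dB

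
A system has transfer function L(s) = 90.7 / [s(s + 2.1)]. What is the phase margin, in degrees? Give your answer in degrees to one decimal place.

12.6°

Gain crossover: |L(jω)| = 1 at ω ≈ 9.41 rad/s.
∠L(j9.41) = −90° − arctan(9.41/2.1) ≈ -167.42°
PM = 180° + (-167.42°) = 12.58°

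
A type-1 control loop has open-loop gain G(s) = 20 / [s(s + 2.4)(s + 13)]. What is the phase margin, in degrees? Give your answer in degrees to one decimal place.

72.8°

Gain crossover: |G(jω)| = 1 at ω ≈ 0.62 rad/s.
∠G(j0.62) = −90° − arctan(0.62/2.4) − arctan(0.62/13) ≈ -107.21°
PM = 180° + (-107.21°) = 72.79°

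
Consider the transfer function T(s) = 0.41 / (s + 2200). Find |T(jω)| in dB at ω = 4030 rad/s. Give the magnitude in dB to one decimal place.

-81.0 dB

|j4030 + 2200| = √(4030² + 2200²) = 4591
|T(j4030)| = 0.41 / 4591 = 8.9297e-05
20 log₁₀(8.9297e-05) = -80.98 dB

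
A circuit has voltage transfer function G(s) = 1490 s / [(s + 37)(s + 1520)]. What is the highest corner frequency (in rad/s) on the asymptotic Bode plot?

1520 rad/s

Break frequencies occur at each pole and zero magnitude: 37 rad/s, 1520 rad/s.
The highest is 1520 rad/s.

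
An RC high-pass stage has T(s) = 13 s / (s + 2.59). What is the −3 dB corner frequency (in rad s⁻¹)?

For a single-pole high-pass, the −3 dB point is at the pole: ω = 2.59 rad s⁻¹.

2.59 rad s⁻¹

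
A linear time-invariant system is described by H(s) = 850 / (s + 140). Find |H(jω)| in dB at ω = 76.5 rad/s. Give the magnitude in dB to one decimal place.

14.5 dB

|j76.5 + 140| = √(76.5² + 140²) = 159.5
|H(j76.5)| = 850 / 159.5 = 5.3279
20 log₁₀(5.3279) = 14.53 dB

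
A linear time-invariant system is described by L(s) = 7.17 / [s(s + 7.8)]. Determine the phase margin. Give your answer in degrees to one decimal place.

Gain crossover: |L(jω)| = 1 at ω ≈ 0.913 rad/sec.
∠L(j0.913) = −90° − arctan(0.913/7.8) ≈ -96.68°
PM = 180° + (-96.68°) = 83.32°

83.3°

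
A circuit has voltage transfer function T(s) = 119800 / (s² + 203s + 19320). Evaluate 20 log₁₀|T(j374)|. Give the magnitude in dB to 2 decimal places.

-1.51 dB

|(j374)² + 203(j374) + 19320| = |-1.2056e+05 + j75922| = 1.425e+05
|T(j374)| = 119800 / 1.425e+05 = 0.84087
20 log₁₀(0.84087) = -1.505 dB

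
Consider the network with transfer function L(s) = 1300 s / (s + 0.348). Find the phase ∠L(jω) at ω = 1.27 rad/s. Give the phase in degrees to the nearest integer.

∠(j1.27) = 90.00°
∠(j1.27 + 0.348) = arctan(1.27/0.348) = 74.68°
∠L(j1.27) = 90.00° − 74.68° = 15.32°

15 deg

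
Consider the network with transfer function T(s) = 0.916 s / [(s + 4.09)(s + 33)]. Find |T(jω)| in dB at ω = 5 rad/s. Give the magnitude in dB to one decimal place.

|j5| = 5
|j5 + 4.09| = √(5² + 4.09²) = 6.46
|j5 + 33| = √(5² + 33²) = 33.38
|T(j5)| = 0.916 × 5 / (6.46 × 33.38) = 0.021243
20 log₁₀(0.021243) = -33.46 dB

-33.5 dB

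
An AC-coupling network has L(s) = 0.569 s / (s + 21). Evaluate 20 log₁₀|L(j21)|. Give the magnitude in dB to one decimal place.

|j21| = 21
|j21 + 21| = √(21² + 21²) = 29.7
|L(j21)| = 0.569 × 21 / 29.7 = 0.40234
20 log₁₀(0.40234) = -7.91 dB

-7.9 dB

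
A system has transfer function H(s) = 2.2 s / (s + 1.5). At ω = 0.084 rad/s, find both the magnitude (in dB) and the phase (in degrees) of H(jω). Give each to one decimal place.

|j0.084| = 0.084
|j0.084 + 1.5| = √(0.084² + 1.5²) = 1.502
|H(j0.084)| = 2.2 × 0.084 / 1.502 = 0.12301
20 log₁₀(0.12301) = -18.20 dB
∠(j0.084) = 90.00°
∠(j0.084 + 1.5) = arctan(0.084/1.5) = 3.21°
∠H(j0.084) = 90.00° − 3.21° = 86.79°

|H| = -18.2 dB, ∠H = 86.8°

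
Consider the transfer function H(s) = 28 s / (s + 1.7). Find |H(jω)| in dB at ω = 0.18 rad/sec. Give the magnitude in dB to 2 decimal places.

|j0.18| = 0.18
|j0.18 + 1.7| = √(0.18² + 1.7²) = 1.71
|H(j0.18)| = 28 × 0.18 / 1.71 = 2.9482
20 log₁₀(2.9482) = 9.391 dB

9.39 dB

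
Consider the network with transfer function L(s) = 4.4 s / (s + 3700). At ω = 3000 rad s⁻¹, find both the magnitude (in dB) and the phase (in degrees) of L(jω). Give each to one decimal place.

|L| = 8.9 dB, ∠L = 51.0°

|j3000| = 3000
|j3000 + 3700| = √(3000² + 3700²) = 4763
|L(j3000)| = 4.4 × 3000 / 4763 = 2.7711
20 log₁₀(2.7711) = 8.85 dB
∠(j3000) = 90.00°
∠(j3000 + 3700) = arctan(3000/3700) = 39.04°
∠L(j3000) = 90.00° − 39.04° = 50.96°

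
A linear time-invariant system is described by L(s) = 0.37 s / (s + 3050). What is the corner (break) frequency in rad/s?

The single real pole at s = −3050 gives a corner at ω = 3050 rad/s.

3050 rad/s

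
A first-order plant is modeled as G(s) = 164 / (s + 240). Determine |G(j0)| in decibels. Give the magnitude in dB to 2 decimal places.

G(0) = 164 / 240 = 0.68333
20 log₁₀(0.68333) = -3.307 dB

-3.31 dB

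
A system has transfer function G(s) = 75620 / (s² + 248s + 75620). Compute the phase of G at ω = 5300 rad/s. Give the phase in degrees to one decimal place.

∠[(j5300)² + 248(j5300) + 75620] = ∠[-2.8014e+07 + j1.3144e+06] = 177.31°
∠G(j5300) = −177.31° = -177.31°

-177.3 deg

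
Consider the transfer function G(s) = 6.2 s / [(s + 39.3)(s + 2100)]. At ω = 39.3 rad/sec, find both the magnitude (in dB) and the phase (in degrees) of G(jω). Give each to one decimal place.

|j39.3| = 39.3
|j39.3 + 39.3| = √(39.3² + 39.3²) = 55.58
|j39.3 + 2100| = √(39.3² + 2100²) = 2100
|G(j39.3)| = 6.2 × 39.3 / (55.58 × 2100) = 0.0020873
20 log₁₀(0.0020873) = -53.61 dB
∠(j39.3) = 90.00°
∠(j39.3 + 39.3) = arctan(39.3/39.3) = 45.00°
∠(j39.3 + 2100) = arctan(39.3/2100) = 1.07°
∠G(j39.3) = 90.00° − (45.00° + 1.07°) = 43.93°

|G| = -53.6 dB, ∠G = 43.9°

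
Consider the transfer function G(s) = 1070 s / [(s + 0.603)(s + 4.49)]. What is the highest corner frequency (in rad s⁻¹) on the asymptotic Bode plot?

Break frequencies occur at each pole and zero magnitude: 0.603 rad s⁻¹, 4.49 rad s⁻¹.
The highest is 4.49 rad s⁻¹.

4.49 rad s⁻¹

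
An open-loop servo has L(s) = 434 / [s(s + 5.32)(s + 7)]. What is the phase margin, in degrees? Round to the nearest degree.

2°

Gain crossover: |L(jω)| = 1 at ω ≈ 5.93 rad s⁻¹.
∠L(j5.93) = −90° − arctan(5.93/5.32) − arctan(5.93/7) ≈ -178.41°
PM = 180° + (-178.41°) = 1.59°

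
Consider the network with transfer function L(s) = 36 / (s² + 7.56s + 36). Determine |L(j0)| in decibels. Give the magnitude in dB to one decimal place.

0.0 dB

L(0) = 36 / 36 = 1
20 log₁₀(1) = 0.00 dB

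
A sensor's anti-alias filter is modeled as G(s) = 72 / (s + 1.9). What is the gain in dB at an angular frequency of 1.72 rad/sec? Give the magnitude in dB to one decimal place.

29.0 dB

|j1.72 + 1.9| = √(1.72² + 1.9²) = 2.563
|G(j1.72)| = 72 / 2.563 = 28.093
20 log₁₀(28.093) = 28.97 dB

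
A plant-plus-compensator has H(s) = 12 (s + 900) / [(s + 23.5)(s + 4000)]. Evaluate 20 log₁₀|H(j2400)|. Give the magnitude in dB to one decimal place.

|j2400 + 900| = √(2400² + 900²) = 2563
|j2400 + 23.5| = √(2400² + 23.5²) = 2400
|j2400 + 4000| = √(2400² + 4000²) = 4665
|H(j2400)| = 12 × 2563 / (2400 × 4665) = 0.0027473
20 log₁₀(0.0027473) = -51.22 dB

-51.2 dB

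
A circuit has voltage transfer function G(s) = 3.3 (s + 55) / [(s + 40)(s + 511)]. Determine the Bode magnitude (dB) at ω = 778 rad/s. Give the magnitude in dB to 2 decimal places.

|j778 + 55| = √(778² + 55²) = 779.9
|j778 + 40| = √(778² + 40²) = 779
|j778 + 511| = √(778² + 511²) = 930.8
|G(j778)| = 3.3 × 779.9 / (779 × 930.8) = 0.0035495
20 log₁₀(0.0035495) = -48.997 dB

-49.00 dB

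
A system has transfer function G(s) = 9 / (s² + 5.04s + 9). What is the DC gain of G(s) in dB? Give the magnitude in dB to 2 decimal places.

G(0) = 9 / 9 = 1
20 log₁₀(1) = 0.000 dB

0.00 dB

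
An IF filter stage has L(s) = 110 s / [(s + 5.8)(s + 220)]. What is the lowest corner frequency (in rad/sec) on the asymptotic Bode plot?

Break frequencies occur at each pole and zero magnitude: 5.8 rad/sec, 220 rad/sec.
The lowest is 5.8 rad/sec.

5.8 rad/sec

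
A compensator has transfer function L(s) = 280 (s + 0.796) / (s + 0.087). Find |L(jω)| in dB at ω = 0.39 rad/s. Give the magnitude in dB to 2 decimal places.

|j0.39 + 0.796| = √(0.39² + 0.796²) = 0.8864
|j0.39 + 0.087| = √(0.39² + 0.087²) = 0.3996
|L(j0.39)| = 280 × 0.8864 / 0.3996 = 621.13
20 log₁₀(621.13) = 55.864 dB

55.86 dB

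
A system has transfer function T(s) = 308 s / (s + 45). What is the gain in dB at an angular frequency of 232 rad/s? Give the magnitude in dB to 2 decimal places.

49.61 dB

|j232| = 232
|j232 + 45| = √(232² + 45²) = 236.3
|T(j232)| = 308 × 232 / 236.3 = 302.36
20 log₁₀(302.36) = 49.611 dB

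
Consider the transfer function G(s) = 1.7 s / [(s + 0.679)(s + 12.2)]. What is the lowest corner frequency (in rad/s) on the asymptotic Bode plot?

0.679 rad/s

Break frequencies occur at each pole and zero magnitude: 0.679 rad/s, 12.2 rad/s.
The lowest is 0.679 rad/s.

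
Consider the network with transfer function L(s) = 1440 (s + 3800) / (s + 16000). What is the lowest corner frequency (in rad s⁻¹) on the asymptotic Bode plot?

Break frequencies occur at each pole and zero magnitude: 3800 rad s⁻¹, 16000 rad s⁻¹.
The lowest is 3800 rad s⁻¹.

3800 rad s⁻¹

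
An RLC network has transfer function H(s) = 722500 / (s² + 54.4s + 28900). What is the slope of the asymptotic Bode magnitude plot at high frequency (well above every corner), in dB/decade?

-40 dB/decade

With 0 zeros and 2 poles, the high-frequency asymptotic slope is 20 × (0 − 2) = -40 dB/decade.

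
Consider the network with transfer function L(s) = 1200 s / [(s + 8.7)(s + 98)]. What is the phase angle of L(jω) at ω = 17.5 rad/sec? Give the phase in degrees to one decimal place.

16.3°

∠(j17.5) = 90.00°
∠(j17.5 + 8.7) = arctan(17.5/8.7) = 63.57°
∠(j17.5 + 98) = arctan(17.5/98) = 10.12°
∠L(j17.5) = 90.00° − (63.57° + 10.12°) = 16.31°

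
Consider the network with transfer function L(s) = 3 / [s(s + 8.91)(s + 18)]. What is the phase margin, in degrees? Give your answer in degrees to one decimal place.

Gain crossover: |L(jω)| = 1 at ω ≈ 0.0187 rad/s.
∠L(j0.0187) = −90° − arctan(0.0187/8.91) − arctan(0.0187/18) ≈ -90.18°
PM = 180° + (-90.18°) = 89.82°

89.8°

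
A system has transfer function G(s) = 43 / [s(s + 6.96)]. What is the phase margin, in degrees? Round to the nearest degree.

Gain crossover: |G(jω)| = 1 at ω ≈ 5.01 rad/s.
∠G(j5.01) = −90° − arctan(5.01/6.96) ≈ -125.76°
PM = 180° + (-125.76°) = 54.24°

54°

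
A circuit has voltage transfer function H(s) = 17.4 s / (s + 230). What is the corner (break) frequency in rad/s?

230 rad/s

The single real pole at s = −230 gives a corner at ω = 230 rad/s.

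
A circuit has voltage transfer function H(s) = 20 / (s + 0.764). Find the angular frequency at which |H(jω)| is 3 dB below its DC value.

For a single-pole low-pass, the −3 dB point is at the pole: ω = 0.764 rad/s.

0.764 rad/s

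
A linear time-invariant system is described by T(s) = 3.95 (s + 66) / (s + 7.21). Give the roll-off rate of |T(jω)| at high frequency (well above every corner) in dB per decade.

0 dB/decade

With 1 zero and 1 pole, the high-frequency asymptotic slope is 20 × (1 − 1) = 0 dB/decade.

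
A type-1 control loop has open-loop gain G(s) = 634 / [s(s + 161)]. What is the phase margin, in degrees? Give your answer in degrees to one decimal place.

Gain crossover: |G(jω)| = 1 at ω ≈ 3.94 rad s⁻¹.
∠G(j3.94) = −90° − arctan(3.94/161) ≈ -91.40°
PM = 180° + (-91.40°) = 88.60°

88.6°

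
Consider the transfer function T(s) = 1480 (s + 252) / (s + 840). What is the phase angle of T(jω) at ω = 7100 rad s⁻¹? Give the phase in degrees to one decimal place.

∠(j7100 + 252) = arctan(7100/252) = 87.97°
∠(j7100 + 840) = arctan(7100/840) = 83.25°
∠T(j7100) = 87.97° − 83.25° = 4.71°

4.7 deg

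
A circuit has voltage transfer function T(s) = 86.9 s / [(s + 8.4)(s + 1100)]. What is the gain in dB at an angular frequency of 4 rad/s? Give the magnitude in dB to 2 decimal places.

|j4| = 4
|j4 + 8.4| = √(4² + 8.4²) = 9.304
|j4 + 1100| = √(4² + 1100²) = 1100
|T(j4)| = 86.9 × 4 / (9.304 × 1100) = 0.033965
20 log₁₀(0.033965) = -29.379 dB

-29.38 dB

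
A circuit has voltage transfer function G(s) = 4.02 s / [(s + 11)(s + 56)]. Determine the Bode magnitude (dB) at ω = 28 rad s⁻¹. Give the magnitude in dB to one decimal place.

|j28| = 28
|j28 + 11| = √(28² + 11²) = 30.08
|j28 + 56| = √(28² + 56²) = 62.61
|G(j28)| = 4.02 × 28 / (30.08 × 62.61) = 0.059761
20 log₁₀(0.059761) = -24.47 dB

-24.5 dB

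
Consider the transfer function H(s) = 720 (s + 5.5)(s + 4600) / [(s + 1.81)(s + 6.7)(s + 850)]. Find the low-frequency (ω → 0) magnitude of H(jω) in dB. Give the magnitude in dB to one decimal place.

64.9 dB

H(0) = 720 × 5.5 × 4600 / (1.81 × 6.7 × 850) = 1767.2
20 log₁₀(1767.2) = 64.95 dB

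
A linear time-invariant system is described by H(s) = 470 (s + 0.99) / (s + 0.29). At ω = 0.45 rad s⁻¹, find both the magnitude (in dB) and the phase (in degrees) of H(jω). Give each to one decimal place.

|j0.45 + 0.99| = √(0.45² + 0.99²) = 1.087
|j0.45 + 0.29| = √(0.45² + 0.29²) = 0.5354
|H(j0.45)| = 470 × 1.087 / 0.5354 = 954.73
20 log₁₀(954.73) = 59.60 dB
∠(j0.45 + 0.99) = arctan(0.45/0.99) = 24.44°
∠(j0.45 + 0.29) = arctan(0.45/0.29) = 57.20°
∠H(j0.45) = 24.44° − 57.20° = -32.76°

|H| = 59.6 dB, ∠H = -32.8°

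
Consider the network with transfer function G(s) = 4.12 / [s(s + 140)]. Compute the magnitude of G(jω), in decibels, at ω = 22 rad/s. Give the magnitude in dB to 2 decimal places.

|j22 + 140| = √(22² + 140²) = 141.7
|j22| = 22
|G(j22)| = 4.12 / (141.7 × 22) = 0.0013214
20 log₁₀(0.0013214) = -57.579 dB

-57.58 dB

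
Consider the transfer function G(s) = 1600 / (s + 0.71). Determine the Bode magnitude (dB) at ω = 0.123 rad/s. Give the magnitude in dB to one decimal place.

66.9 dB

|j0.123 + 0.71| = √(0.123² + 0.71²) = 0.7206
|G(j0.123)| = 1600 / 0.7206 = 2220.4
20 log₁₀(2220.4) = 66.93 dB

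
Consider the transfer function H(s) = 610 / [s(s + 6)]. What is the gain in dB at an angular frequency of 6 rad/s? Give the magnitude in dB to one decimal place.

|j6 + 6| = √(6² + 6²) = 8.485
|j6| = 6
|H(j6)| = 610 / (8.485 × 6) = 11.982
20 log₁₀(11.982) = 21.57 dB

21.6 dB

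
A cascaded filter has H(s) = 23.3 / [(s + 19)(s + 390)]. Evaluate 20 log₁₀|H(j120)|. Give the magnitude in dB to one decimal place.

|j120 + 19| = √(120² + 19²) = 121.5
|j120 + 390| = √(120² + 390²) = 408
|H(j120)| = 23.3 / (121.5 × 408) = 0.00046999
20 log₁₀(0.00046999) = -66.56 dB

-66.6 dB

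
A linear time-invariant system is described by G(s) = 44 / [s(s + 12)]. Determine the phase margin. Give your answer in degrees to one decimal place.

73.7°

Gain crossover: |G(jω)| = 1 at ω ≈ 3.52 rad s⁻¹.
∠G(j3.52) = −90° − arctan(3.52/12) ≈ -106.34°
PM = 180° + (-106.34°) = 73.66°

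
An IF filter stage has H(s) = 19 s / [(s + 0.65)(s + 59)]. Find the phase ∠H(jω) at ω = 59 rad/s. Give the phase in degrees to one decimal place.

-44.4°

∠(j59) = 90.00°
∠(j59 + 0.65) = arctan(59/0.65) = 89.37°
∠(j59 + 59) = arctan(59/59) = 45.00°
∠H(j59) = 90.00° − (89.37° + 45.00°) = -44.37°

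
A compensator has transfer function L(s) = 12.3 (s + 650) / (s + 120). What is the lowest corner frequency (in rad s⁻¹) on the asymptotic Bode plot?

120 rad s⁻¹

Break frequencies occur at each pole and zero magnitude: 120 rad s⁻¹, 650 rad s⁻¹.
The lowest is 120 rad s⁻¹.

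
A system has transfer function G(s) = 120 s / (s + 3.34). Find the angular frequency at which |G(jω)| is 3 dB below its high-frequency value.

For a single-pole high-pass, the −3 dB point is at the pole: ω = 3.34 rad/sec.

3.34 rad/sec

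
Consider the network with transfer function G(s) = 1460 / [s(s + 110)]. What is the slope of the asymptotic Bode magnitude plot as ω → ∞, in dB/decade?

With 0 zeros and 2 poles, the high-frequency asymptotic slope is 20 × (0 − 2) = -40 dB/decade.

-40 dB/decade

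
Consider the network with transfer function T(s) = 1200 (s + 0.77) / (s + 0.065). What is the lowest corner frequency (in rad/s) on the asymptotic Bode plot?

0.065 rad/s

Break frequencies occur at each pole and zero magnitude: 0.065 rad/s, 0.77 rad/s.
The lowest is 0.065 rad/s.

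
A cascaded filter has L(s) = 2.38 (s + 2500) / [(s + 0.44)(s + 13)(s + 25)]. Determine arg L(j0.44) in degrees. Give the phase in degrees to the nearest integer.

-48°

∠(j0.44 + 2500) = arctan(0.44/2500) = 0.01°
∠(j0.44 + 0.44) = arctan(0.44/0.44) = 45.00°
∠(j0.44 + 13) = arctan(0.44/13) = 1.94°
∠(j0.44 + 25) = arctan(0.44/25) = 1.01°
∠L(j0.44) = 0.01° − (45.00° + 1.94° + 1.01°) = -47.94°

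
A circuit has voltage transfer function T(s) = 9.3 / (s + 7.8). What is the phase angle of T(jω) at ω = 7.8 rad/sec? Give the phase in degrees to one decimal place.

∠(j7.8 + 7.8) = arctan(7.8/7.8) = 45.00°
∠T(j7.8) = −45.00° = -45.00°

-45.0°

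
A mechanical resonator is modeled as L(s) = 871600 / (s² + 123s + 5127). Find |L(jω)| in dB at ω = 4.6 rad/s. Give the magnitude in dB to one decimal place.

|(j4.6)² + 123(j4.6) + 5127| = |5105.8 + j565.8| = 5137
|L(j4.6)| = 871600 / 5137 = 169.67
20 log₁₀(169.67) = 44.59 dB

44.6 dB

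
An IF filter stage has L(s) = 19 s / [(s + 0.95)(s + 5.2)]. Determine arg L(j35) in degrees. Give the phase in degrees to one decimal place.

-80.0°

∠(j35) = 90.00°
∠(j35 + 0.95) = arctan(35/0.95) = 88.45°
∠(j35 + 5.2) = arctan(35/5.2) = 81.55°
∠L(j35) = 90.00° − (88.45° + 81.55°) = -79.99°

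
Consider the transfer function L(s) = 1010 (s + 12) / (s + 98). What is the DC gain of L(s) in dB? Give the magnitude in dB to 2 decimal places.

L(0) = 1010 × 12 / 98 = 123.67
20 log₁₀(123.67) = 41.846 dB

41.85 dB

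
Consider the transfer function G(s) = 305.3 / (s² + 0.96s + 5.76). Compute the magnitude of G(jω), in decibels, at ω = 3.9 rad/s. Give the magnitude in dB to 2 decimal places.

|(j3.9)² + 0.96(j3.9) + 5.76| = |-9.45 + j3.744| = 10.16
|G(j3.9)| = 305.3 / 10.16 = 30.035
20 log₁₀(30.035) = 29.553 dB

29.55 dB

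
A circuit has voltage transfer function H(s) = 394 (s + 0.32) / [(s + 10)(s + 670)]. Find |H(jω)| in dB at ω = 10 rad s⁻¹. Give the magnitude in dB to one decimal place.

|j10 + 0.32| = √(10² + 0.32²) = 10.01
|j10 + 10| = √(10² + 10²) = 14.14
|j10 + 670| = √(10² + 670²) = 670.1
|H(j10)| = 394 × 10.01 / (14.14 × 670.1) = 0.41599
20 log₁₀(0.41599) = -7.62 dB

-7.6 dB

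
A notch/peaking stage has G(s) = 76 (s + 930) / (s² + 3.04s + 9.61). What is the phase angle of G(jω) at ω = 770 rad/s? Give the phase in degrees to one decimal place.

∠(j770 + 930) = arctan(770/930) = 39.62°
∠[(j770)² + 3.04(j770) + 9.61] = ∠[-5.9289e+05 + j2340.8] = 179.77°
∠G(j770) = 39.62° − 179.77° = -140.15°

-140.2°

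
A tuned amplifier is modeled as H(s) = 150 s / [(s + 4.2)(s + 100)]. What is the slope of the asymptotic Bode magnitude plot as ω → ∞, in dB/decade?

With 1 zero and 2 poles, the high-frequency asymptotic slope is 20 × (1 − 2) = -20 dB/decade.

-20 dB/decade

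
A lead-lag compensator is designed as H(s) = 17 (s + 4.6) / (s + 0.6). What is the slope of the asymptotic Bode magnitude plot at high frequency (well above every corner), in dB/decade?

0 dB/decade

With 1 zero and 1 pole, the high-frequency asymptotic slope is 20 × (1 − 1) = 0 dB/decade.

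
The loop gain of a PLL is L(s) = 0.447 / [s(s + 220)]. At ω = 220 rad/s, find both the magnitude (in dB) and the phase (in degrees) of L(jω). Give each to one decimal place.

|L| = -103.7 dB, ∠L = -135.0°

|j220 + 220| = √(220² + 220²) = 311.1
|j220| = 220
|L(j220)| = 0.447 / (311.1 × 220) = 6.5305e-06
20 log₁₀(6.5305e-06) = -103.70 dB
∠(j220 + 220) = arctan(220/220) = 45.00°
∠(j220) = 90.00°
∠L(j220) = − (45.00° + 90.00°) = -135.00°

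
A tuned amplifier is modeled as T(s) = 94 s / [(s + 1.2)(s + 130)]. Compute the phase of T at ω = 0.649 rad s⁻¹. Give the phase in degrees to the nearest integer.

∠(j0.649) = 90.00°
∠(j0.649 + 1.2) = arctan(0.649/1.2) = 28.41°
∠(j0.649 + 130) = arctan(0.649/130) = 0.29°
∠T(j0.649) = 90.00° − (28.41° + 0.29°) = 61.31°

61°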